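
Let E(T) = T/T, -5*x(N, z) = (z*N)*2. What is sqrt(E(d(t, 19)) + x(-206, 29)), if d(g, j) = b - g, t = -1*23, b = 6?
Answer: sqrt(59765)/5 ≈ 48.894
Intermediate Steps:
t = -23
x(N, z) = -2*N*z/5 (x(N, z) = -z*N*2/5 = -N*z*2/5 = -2*N*z/5)
d(g, j) = 6 - g
E(T) = 1
sqrt(E(d(t, 19)) + x(-206, 29)) = sqrt(1 - 2/5*(-206)*29) = sqrt(1 + 11948/5) = sqrt(11953/5) = sqrt(59765)/5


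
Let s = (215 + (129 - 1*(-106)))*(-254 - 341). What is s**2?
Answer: 71690062500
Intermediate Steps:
s = -267750 (s = (215 + (129 + 106))*(-595) = (215 + 235)*(-595) = 450*(-595) = -267750)
s**2 = (-267750)**2 = 71690062500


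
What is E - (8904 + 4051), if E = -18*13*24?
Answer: -18571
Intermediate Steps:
E = -5616 (E = -234*24 = -5616)
E - (8904 + 4051) = -5616 - (8904 + 4051) = -5616 - 1*12955 = -5616 - 12955 = -18571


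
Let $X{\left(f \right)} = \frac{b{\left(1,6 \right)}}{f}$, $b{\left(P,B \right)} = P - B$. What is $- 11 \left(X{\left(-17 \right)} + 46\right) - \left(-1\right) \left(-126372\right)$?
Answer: $- \frac{2156981}{17} \approx -1.2688 \cdot 10^{5}$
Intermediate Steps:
$X{\left(f \right)} = - \frac{5}{f}$ ($X{\left(f \right)} = \frac{1 - 6}{f} = - \frac{5}{f}$)
$- 11 \left(X{\left(-17 \right)} + 46\right) - \left(-1\right) \left(-126372\right) = - 11 \left(- \frac{5}{-17} + 46\right) - \left(-1\right) \left(-126372\right) = - 11 \left(\left(-5\right) \left(- \frac{1}{17}\right) + 46\right) - 126372 = - 11 \left(\frac{5}{17} + 46\right) - 126372 = \left(-11\right) \frac{787}{17} - 126372 = - \frac{8657}{17} - 126372 = - \frac{2156981}{17}$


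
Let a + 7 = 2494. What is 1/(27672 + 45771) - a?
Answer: -182652740/73443 ≈ -2487.0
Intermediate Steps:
a = 2487 (a = -7 + 2494 = 2487)
1/(27672 + 45771) - a = 1/(27672 + 45771) - 1*2487 = 1/73443 - 2487 = -182652740/73443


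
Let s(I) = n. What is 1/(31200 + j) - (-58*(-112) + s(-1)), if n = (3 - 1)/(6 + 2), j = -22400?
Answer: -57166999/8800 ≈ -6496.3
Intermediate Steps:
n = ¼ (n = 2/8 = 2*(⅛) = ¼ ≈ 0.25000)
s(I) = ¼
1/(31200 + j) - (-58*(-112) + s(-1)) = 1/(31200 - 22400) - (-58*(-112) + ¼) = 1/8800 - (6496 + ¼) = 1/8800 - 1*25985/4 = 1/8800 - 25985/4 = -57166999/8800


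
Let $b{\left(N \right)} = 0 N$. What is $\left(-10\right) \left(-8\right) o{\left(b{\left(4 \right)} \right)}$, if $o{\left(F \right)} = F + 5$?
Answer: $400$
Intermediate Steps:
$b{\left(N \right)} = 0$
$o{\left(F \right)} = 5 + F$
$\left(-10\right) \left(-8\right) o{\left(b{\left(4 \right)} \right)} = \left(-10\right) \left(-8\right) \left(5 + 0\right) = 80 \cdot 5 = 400$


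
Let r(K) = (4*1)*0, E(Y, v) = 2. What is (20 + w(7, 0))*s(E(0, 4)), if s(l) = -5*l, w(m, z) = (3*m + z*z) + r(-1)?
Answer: -410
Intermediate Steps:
r(K) = 0 (r(K) = 4*0 = 0)
w(m, z) = z² + 3*m (w(m, z) = (3*m + z*z) + 0 = (3*m + z²) + 0 = (z² + 3*m) + 0 = z² + 3*m)
(20 + w(7, 0))*s(E(0, 4)) = (20 + (0² + 3*7))*(-5*2) = (20 + (0 + 21))*(-10) = (20 + 21)*(-10) = 41*(-10) = -410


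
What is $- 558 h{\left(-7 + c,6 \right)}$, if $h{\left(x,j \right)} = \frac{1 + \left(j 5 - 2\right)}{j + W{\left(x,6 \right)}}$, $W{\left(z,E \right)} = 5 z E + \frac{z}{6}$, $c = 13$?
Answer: $- \frac{16182}{187} \approx -86.535$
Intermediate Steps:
$W{\left(z,E \right)} = \frac{z}{6} + 5 E z$ ($W{\left(z,E \right)} = 5 E z + z \frac{1}{6} = 5 E z + \frac{z}{6} = \frac{z}{6} + 5 E z$)
$h{\left(x,j \right)} = \frac{-1 + 5 j}{j + \frac{181 x}{6}}$ ($h{\left(x,j \right)} = \frac{1 + \left(j 5 - 2\right)}{j + \frac{x \left(1 + 30 \cdot 6\right)}{6}} = \frac{1 + \left(5 j - 2\right)}{j + \frac{x \left(1 + 180\right)}{6}} = \frac{1 + \left(-2 + 5 j\right)}{j + \frac{1}{6} x 181} = \frac{-1 + 5 j}{j + \frac{181 x}{6}}$)
$- 558 h{\left(-7 + c,6 \right)} = - 558 \frac{6 \left(-1 + 5 \cdot 6\right)}{6 \cdot 6 + 181 \left(-7 + 13\right)} = - 558 \frac{6 \left(-1 + 30\right)}{36 + 181 \cdot 6} = - 558 \cdot 6 \frac{1}{36 + 1086} \cdot 29 = - 558 \cdot 6 \cdot \frac{1}{1122} \cdot 29 = \left(-558\right) \frac{29}{187} = - \frac{16182}{187}$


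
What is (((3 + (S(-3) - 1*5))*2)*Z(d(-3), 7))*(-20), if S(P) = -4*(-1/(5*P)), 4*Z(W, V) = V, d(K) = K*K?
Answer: 476/3 ≈ 158.67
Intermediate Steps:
d(K) = K**2
Z(W, V) = V/4
S(P) = 4/(5*P) (S(P) = -(-4)/(5*P) = 4/(5*P))
(((3 + (S(-3) - 1*5))*2)*Z(d(-3), 7))*(-20) = (((3 + ((4/5)/(-3) - 1*5))*2)*((1/4)*7))*(-20) = (((3 + ((4/5)*(-1/3) - 5))*2)*(7/4))*(-20) = (((3 + (-4/15 - 5))*2)*(7/4))*(-20) = (((3 - 79/15)*2)*(7/4))*(-20) = (-34/15*2*(7/4))*(-20) = -68/15*7/4*(-20) = -119/15*(-20) = 476/3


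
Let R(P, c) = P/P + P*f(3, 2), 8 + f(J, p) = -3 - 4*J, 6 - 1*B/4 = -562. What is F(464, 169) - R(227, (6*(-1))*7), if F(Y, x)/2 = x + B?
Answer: 10102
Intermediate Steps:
B = 2272 (B = 24 - 4*(-562) = 24 + 2248 = 2272)
F(Y, x) = 4544 + 2*x (F(Y, x) = 2*(x + 2272) = 2*(2272 + x) = 4544 + 2*x)
f(J, p) = -11 - 4*J (f(J, p) = -8 + (-3 - 4*J) = -11 - 4*J)
R(P, c) = 1 - 23*P (R(P, c) = P/P + P*(-11 - 4*3) = 1 + P*(-11 - 12) = 1 + P*(-23) = 1 - 23*P)
F(464, 169) - R(227, (6*(-1))*7) = (4544 + 2*169) - (1 - 23*227) = (4544 + 338) - (1 - 5221) = 4882 - 1*(-5220) = 4882 + 5220 = 10102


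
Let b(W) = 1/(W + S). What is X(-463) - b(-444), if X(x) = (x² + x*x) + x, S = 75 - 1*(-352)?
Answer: 7280676/17 ≈ 4.2828e+5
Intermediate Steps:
S = 427 (S = 75 + 352 = 427)
X(x) = x + 2*x² (X(x) = (x² + x²) + x = 2*x² + x = x + 2*x²)
b(W) = 1/(427 + W) (b(W) = 1/(W + 427) = 1/(427 + W))
X(-463) - b(-444) = -463*(1 + 2*(-463)) - 1/(427 - 444) = -463*(1 - 926) - 1/(-17) = -463*(-925) - 1*(-1/17) = 428275 + 1/17 = 7280676/17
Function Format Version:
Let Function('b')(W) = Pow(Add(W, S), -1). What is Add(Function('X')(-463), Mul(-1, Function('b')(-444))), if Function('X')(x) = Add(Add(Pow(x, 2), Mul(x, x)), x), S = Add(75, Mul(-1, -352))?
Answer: Rational(7280676, 17) ≈ 4.2828e+5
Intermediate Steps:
S = 427 (S = Add(75, 352) = 427)
Function('X')(x) = Add(x, Mul(2, Pow(x, 2))) (Function('X')(x) = Add(Add(Pow(x, 2), Pow(x, 2)), x) = Add(Mul(2, Pow(x, 2)), x) = Add(x, Mul(2, Pow(x, 2))))
Function('b')(W) = Pow(Add(427, W), -1) (Function('b')(W) = Pow(Add(W, 427), -1) = Pow(Add(427, W), -1))
Add(Function('X')(-463), Mul(-1, Function('b')(-444))) = Add(Mul(-463, Add(1, Mul(2, -463))), Mul(-1, Pow(Add(427, -444), -1))) = Add(Mul(-463, Add(1, -926)), Mul(-1, Pow(-17, -1))) = Add(Mul(-463, -925), Mul(-1, Rational(-1, 17))) = Add(428275, Rational(1, 17)) = Rational(7280676, 17)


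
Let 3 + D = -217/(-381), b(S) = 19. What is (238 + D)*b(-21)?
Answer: 1705288/381 ≈ 4475.8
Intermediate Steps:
D = -926/381 (D = -3 - 217/(-381) = -3 - 217*(-1/381) = -3 + 217/381 = -926/381 ≈ -2.4304)
(238 + D)*b(-21) = (238 - 926/381)*19 = (89752/381)*19 = 1705288/381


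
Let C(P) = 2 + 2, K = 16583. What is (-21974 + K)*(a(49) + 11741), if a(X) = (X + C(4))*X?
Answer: -77296158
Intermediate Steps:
C(P) = 4
a(X) = X*(4 + X) (a(X) = (X + 4)*X = (4 + X)*X = X*(4 + X))
(-21974 + K)*(a(49) + 11741) = (-21974 + 16583)*(49*(4 + 49) + 11741) = -5391*(49*53 + 11741) = -5391*(2597 + 11741) = -5391*14338 = -77296158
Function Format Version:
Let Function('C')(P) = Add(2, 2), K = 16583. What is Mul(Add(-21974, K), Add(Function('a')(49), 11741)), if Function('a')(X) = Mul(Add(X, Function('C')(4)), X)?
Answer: -77296158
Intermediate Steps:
Function('C')(P) = 4
Function('a')(X) = Mul(X, Add(4, X)) (Function('a')(X) = Mul(Add(X, 4), X) = Mul(Add(4, X), X) = Mul(X, Add(4, X)))
Mul(Add(-21974, K), Add(Function('a')(49), 11741)) = Mul(Add(-21974, 16583), Add(Mul(49, Add(4, 49)), 11741)) = Mul(-5391, Add(Mul(49, 53), 11741)) = Mul(-5391, Add(2597, 11741)) = Mul(-5391, 14338) = -77296158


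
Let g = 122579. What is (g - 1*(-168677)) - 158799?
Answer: 132457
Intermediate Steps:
(g - 1*(-168677)) - 158799 = (122579 - 1*(-168677)) - 158799 = (122579 + 168677) - 158799 = 291256 - 158799 = 132457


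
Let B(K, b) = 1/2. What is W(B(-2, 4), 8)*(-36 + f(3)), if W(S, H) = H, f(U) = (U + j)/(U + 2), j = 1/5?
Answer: -7072/25 ≈ -282.88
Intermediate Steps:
j = 1/5 ≈ 0.20000
B(K, b) = 1/2
f(U) = (1/5 + U)/(2 + U) (f(U) = (U + 1/5)/(U + 2) = (1/5 + U)/(2 + U))
W(B(-2, 4), 8)*(-36 + f(3)) = 8*(-36 + (1/5 + 3)/(2 + 3)) = 8*(-36 + (16/5)/5) = 8*(-36 + (1/5)*(16/5)) = 8*(-36 + 16/25) = 8*(-884/25) = -7072/25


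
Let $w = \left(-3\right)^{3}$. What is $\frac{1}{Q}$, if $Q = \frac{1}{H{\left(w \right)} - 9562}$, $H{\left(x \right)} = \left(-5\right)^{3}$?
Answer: $-9687$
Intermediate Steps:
$w = -27$
$H{\left(x \right)} = -125$
$Q = - \frac{1}{9687}$ ($Q = \frac{1}{-125 - 9562} = \frac{1}{-9687} = - \frac{1}{9687} \approx -0.00010323$)
$\frac{1}{Q} = \frac{1}{- \frac{1}{9687}} = -9687$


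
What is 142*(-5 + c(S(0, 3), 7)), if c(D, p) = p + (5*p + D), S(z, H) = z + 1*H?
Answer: 5680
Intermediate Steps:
S(z, H) = H + z (S(z, H) = z + H = H + z)
c(D, p) = D + 6*p (c(D, p) = p + (D + 5*p) = D + 6*p)
142*(-5 + c(S(0, 3), 7)) = 142*(-5 + ((3 + 0) + 6*7)) = 142*(-5 + (3 + 42)) = 142*(-5 + 45) = 142*40 = 5680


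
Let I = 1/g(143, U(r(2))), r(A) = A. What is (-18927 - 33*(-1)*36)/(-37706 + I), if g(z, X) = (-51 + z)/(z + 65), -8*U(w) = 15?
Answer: 5037/10706 ≈ 0.47048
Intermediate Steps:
U(w) = -15/8 (U(w) = -⅛*15 = -15/8)
g(z, X) = (-51 + z)/(65 + z)
I = 52/23 (I = 1/((-51 + 143)/(65 + 143)) = 1/(92/208) = 1/((1/208)*92) = 1/(23/52) = 52/23 ≈ 2.2609)
(-18927 - 33*(-1)*36)/(-37706 + I) = (-18927 - 33*(-1)*36)/(-37706 + 52/23) = (-18927 + 33*36)/(-867186/23) = (-18927 + 1188)*(-23/867186) = -17739*(-23/867186) = 5037/10706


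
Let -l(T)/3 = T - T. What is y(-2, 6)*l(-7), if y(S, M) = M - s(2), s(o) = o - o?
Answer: 0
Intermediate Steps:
s(o) = 0
y(S, M) = M (y(S, M) = M - 1*0 = M + 0 = M)
l(T) = 0 (l(T) = -3*(T - T) = -3*0 = 0)
y(-2, 6)*l(-7) = 6*0 = 0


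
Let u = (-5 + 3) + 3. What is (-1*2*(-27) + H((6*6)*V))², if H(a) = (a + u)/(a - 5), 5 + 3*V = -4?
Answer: 38551681/12769 ≈ 3019.2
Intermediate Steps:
u = 1 (u = -2 + 3 = 1)
V = -3 (V = -5/3 + (⅓)*(-4) = -5/3 - 4/3 = -3)
H(a) = (1 + a)/(-5 + a) (H(a) = (a + 1)/(a - 5) = (1 + a)/(-5 + a))
(-1*2*(-27) + H((6*6)*V))² = (-1*2*(-27) + (1 + (6*6)*(-3))/(-5 + (6*6)*(-3)))² = (-2*(-27) + (1 + 36*(-3))/(-5 + 36*(-3)))² = (54 + (1 - 108)/(-5 - 108))² = (54 - 107/(-113))² = (54 - 1/113*(-107))² = (54 + 107/113)² = (6209/113)² = 38551681/12769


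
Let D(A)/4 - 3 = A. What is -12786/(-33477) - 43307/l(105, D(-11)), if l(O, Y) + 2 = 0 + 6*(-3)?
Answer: 483348053/223180 ≈ 2165.7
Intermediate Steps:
D(A) = 12 + 4*A
l(O, Y) = -20 (l(O, Y) = -2 + (0 + 6*(-3)) = -2 + (0 - 18) = -2 - 18 = -20)
-12786/(-33477) - 43307/l(105, D(-11)) = -12786/(-33477) - 43307/(-20) = -12786*(-1/33477) - 43307*(-1/20) = 4262/11159 + 43307/20 = 483348053/223180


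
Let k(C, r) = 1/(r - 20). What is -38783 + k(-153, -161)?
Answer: -7019724/181 ≈ -38783.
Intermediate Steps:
k(C, r) = 1/(-20 + r)
-38783 + k(-153, -161) = -38783 + 1/(-20 - 161) = -38783 + 1/(-181) = -38783 - 1/181 = -7019724/181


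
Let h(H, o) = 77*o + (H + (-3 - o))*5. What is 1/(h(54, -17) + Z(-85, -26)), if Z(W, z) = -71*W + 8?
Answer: 1/5074 ≈ 0.00019708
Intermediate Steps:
Z(W, z) = 8 - 71*W
h(H, o) = -15 + 5*H + 72*o (h(H, o) = 77*o + (-3 + H - o)*5 = 77*o + (-15 - 5*o + 5*H) = -15 + 5*H + 72*o)
1/(h(54, -17) + Z(-85, -26)) = 1/((-15 + 5*54 + 72*(-17)) + (8 - 71*(-85))) = 1/((-15 + 270 - 1224) + (8 + 6035)) = 1/(-969 + 6043) = 1/5074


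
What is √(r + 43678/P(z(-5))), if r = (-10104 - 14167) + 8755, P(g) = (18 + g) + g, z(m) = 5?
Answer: I*√2735390/14 ≈ 118.14*I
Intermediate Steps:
P(g) = 18 + 2*g
r = -15516 (r = -24271 + 8755 = -15516)
√(r + 43678/P(z(-5))) = √(-15516 + 43678/(18 + 2*5)) = √(-15516 + 43678/(18 + 10)) = √(-15516 + 43678/28) = √(-15516 + 43678*(1/28)) = √(-15516 + 21839/14) = √(-195385/14) = I*√2735390/14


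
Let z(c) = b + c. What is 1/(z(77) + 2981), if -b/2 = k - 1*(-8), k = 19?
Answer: 1/3004 ≈ 0.00033289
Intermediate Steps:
b = -54 (b = -2*(19 - 1*(-8)) = -2*(19 + 8) = -2*27 = -54)
z(c) = -54 + c
1/(z(77) + 2981) = 1/((-54 + 77) + 2981) = 1/(23 + 2981) = 1/3004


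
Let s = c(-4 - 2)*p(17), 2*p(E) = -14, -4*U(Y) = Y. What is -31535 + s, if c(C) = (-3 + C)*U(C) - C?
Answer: -62965/2 ≈ -31483.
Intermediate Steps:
U(Y) = -Y/4
p(E) = -7 (p(E) = (½)*(-14) = -7)
c(C) = -C - C*(-3 + C)/4 (c(C) = (-3 + C)*(-C/4) - C = -C*(-3 + C)/4 - C = -C - C*(-3 + C)/4)
s = 105/2 (s = ((-4 - 2)*(-1 - (-4 - 2))/4)*(-7) = ((¼)*(-6)*(-1 - 1*(-6)))*(-7) = ((¼)*(-6)*(-1 + 6))*(-7) = ((¼)*(-6)*5)*(-7) = -15/2*(-7) = 105/2 ≈ 52.500)
-31535 + s = -31535 + 105/2 = -62965/2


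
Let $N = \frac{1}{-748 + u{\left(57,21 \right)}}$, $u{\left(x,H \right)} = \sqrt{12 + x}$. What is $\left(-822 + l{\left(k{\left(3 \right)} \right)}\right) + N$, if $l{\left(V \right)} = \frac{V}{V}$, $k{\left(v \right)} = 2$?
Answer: $- \frac{459296883}{559435} - \frac{\sqrt{69}}{559435} \approx -821.0$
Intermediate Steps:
$l{\left(V \right)} = 1$
$N = \frac{1}{-748 + \sqrt{69}}$ ($N = \frac{1}{-748 + \sqrt{12 + 57}} = \frac{1}{-748 + \sqrt{69}} \approx -0.0013519$)
$\left(-822 + l{\left(k{\left(3 \right)} \right)}\right) + N = \left(-822 + 1\right) - \left(\frac{748}{559435} + \frac{\sqrt{69}}{559435}\right) = -821 - \left(\frac{748}{559435} + \frac{\sqrt{69}}{559435}\right) = - \frac{459296883}{559435} - \frac{\sqrt{69}}{559435}$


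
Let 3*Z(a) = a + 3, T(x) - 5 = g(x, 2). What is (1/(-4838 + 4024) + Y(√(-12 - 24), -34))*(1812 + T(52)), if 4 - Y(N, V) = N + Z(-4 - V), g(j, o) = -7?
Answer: -5157595/407 - 10860*I ≈ -12672.0 - 10860.0*I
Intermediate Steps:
T(x) = -2 (T(x) = 5 - 7 = -2)
Z(a) = 1 + a/3 (Z(a) = (a + 3)/3 = (3 + a)/3 = 1 + a/3)
Y(N, V) = 13/3 - N + V/3 (Y(N, V) = 4 - (N + (1 + (-4 - V)/3)) = 4 - (N + (1 + (-4/3 - V/3))) = 4 - (N + (-⅓ - V/3)) = 4 - (-⅓ + N - V/3) = 4 + (⅓ - N + V/3) = 13/3 - N + V/3)
(1/(-4838 + 4024) + Y(√(-12 - 24), -34))*(1812 + T(52)) = (1/(-4838 + 4024) + (13/3 - √(-12 - 24) + (⅓)*(-34)))*(1812 - 2) = (1/(-814) + (13/3 - √(-36) - 34/3))*1810 = (-1/814 + (13/3 - 6*I - 34/3))*1810 = (-1/814 + (-7 - 6*I))*1810 = (-5699/814 - 6*I)*1810 = -5157595/407 - 10860*I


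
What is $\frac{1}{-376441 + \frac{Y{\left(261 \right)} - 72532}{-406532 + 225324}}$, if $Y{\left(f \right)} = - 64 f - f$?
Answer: $- \frac{181208}{68214031231} \approx -2.6565 \cdot 10^{-6}$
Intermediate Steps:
$Y{\left(f \right)} = - 65 f$
$\frac{1}{-376441 + \frac{Y{\left(261 \right)} - 72532}{-406532 + 225324}} = \frac{1}{-376441 + \frac{\left(-65\right) 261 - 72532}{-406532 + 225324}} = \frac{1}{-376441 + \frac{-16965 - 72532}{-181208}} = \frac{1}{-376441 - - \frac{89497}{181208}} = \frac{1}{-376441 + \frac{89497}{181208}} = \frac{1}{- \frac{68214031231}{181208}} = - \frac{181208}{68214031231}$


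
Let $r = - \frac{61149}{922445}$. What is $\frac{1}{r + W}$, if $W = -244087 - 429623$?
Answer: $- \frac{922445}{621460482099} \approx -1.4843 \cdot 10^{-6}$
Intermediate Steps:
$W = -673710$ ($W = -244087 - 429623 = -673710$)
$r = - \frac{61149}{922445}$ ($r = \left(-61149\right) \frac{1}{922445} = - \frac{61149}{922445} \approx -0.06629$)
$\frac{1}{r + W} = \frac{1}{- \frac{61149}{922445} - 673710} = \frac{1}{- \frac{621460482099}{922445}} = - \frac{922445}{621460482099}$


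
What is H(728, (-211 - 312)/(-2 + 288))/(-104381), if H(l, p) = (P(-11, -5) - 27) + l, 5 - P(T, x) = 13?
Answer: -693/104381 ≈ -0.0066391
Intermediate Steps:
P(T, x) = -8 (P(T, x) = 5 - 1*13 = 5 - 13 = -8)
H(l, p) = -35 + l (H(l, p) = (-8 - 27) + l = -35 + l)
H(728, (-211 - 312)/(-2 + 288))/(-104381) = (-35 + 728)/(-104381) = 693*(-1/104381) = -693/104381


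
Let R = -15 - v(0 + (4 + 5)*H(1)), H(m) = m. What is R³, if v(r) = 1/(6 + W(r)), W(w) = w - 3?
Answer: -5929741/1728 ≈ -3431.6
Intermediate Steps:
W(w) = -3 + w
v(r) = 1/(3 + r) (v(r) = 1/(6 + (-3 + r)) = 1/(3 + r))
R = -181/12 (R = -15 - 1/(3 + (0 + (4 + 5)*1)) = -15 - 1/(3 + (0 + 9*1)) = -15 - 1/(3 + (0 + 9)) = -15 - 1/(3 + 9) = -15 - 1/12 = -181/12 ≈ -15.083)
R³ = (-181/12)³ = -5929741/1728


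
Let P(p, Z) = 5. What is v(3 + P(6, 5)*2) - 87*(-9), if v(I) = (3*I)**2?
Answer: 2304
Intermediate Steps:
v(I) = 9*I**2
v(3 + P(6, 5)*2) - 87*(-9) = 9*(3 + 5*2)**2 - 87*(-9) = 9*(3 + 10)**2 + 783 = 9*13**2 + 783 = 9*169 + 783 = 1521 + 783 = 2304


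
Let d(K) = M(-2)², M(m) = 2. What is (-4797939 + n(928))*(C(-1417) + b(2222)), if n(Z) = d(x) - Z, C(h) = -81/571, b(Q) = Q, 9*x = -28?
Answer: -6088226309703/571 ≈ -1.0662e+10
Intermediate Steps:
x = -28/9 (x = (⅑)*(-28) = -28/9 ≈ -3.1111)
C(h) = -81/571 (C(h) = -81*1/571 = -81/571)
d(K) = 4 (d(K) = 2² = 4)
n(Z) = 4 - Z
(-4797939 + n(928))*(C(-1417) + b(2222)) = (-4797939 + (4 - 1*928))*(-81/571 + 2222) = (-4797939 + (4 - 928))*(1268681/571) = (-4797939 - 924)*(1268681/571) = -4798863*1268681/571 = -6088226309703/571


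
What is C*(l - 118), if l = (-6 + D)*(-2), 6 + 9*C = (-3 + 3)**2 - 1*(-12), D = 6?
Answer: -236/3 ≈ -78.667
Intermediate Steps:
C = 2/3 (C = -2/3 + ((-3 + 3)**2 - 1*(-12))/9 = -2/3 + (0**2 + 12)/9 = -2/3 + (0 + 12)/9 = -2/3 + (1/9)*12 = -2/3 + 4/3 = 2/3 ≈ 0.66667)
l = 0 (l = (-6 + 6)*(-2) = 0*(-2) = 0)
C*(l - 118) = 2*(0 - 118)/3 = (2/3)*(-118) = -236/3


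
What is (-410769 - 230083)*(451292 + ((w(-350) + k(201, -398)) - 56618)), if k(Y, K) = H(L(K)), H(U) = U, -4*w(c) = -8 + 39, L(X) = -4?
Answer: -252920092237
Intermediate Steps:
w(c) = -31/4 (w(c) = -(-8 + 39)/4 = -1/4*31 = -31/4)
k(Y, K) = -4
(-410769 - 230083)*(451292 + ((w(-350) + k(201, -398)) - 56618)) = (-410769 - 230083)*(451292 + ((-31/4 - 4) - 56618)) = -640852*(451292 + (-47/4 - 56618)) = -640852*(451292 - 226519/4) = -640852*1578649/4 = -252920092237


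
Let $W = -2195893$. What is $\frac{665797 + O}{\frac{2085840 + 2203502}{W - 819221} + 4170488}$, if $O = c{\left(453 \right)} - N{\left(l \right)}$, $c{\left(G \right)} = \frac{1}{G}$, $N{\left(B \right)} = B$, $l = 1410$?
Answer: $\frac{151241792658928}{949374181204895} \approx 0.15931$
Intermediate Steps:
$O = - \frac{638729}{453}$ ($O = \frac{1}{453} - 1410 = - \frac{638729}{453} \approx -1410.0$)
$\frac{665797 + O}{\frac{2085840 + 2203502}{W - 819221} + 4170488} = \frac{665797 - \frac{638729}{453}}{\frac{2085840 + 2203502}{-2195893 - 819221} + 4170488} = \frac{300967312}{453 \left(\frac{4289342}{-3015114} + 4170488\right)} = \frac{300967312}{453 \left(4289342 \left(- \frac{1}{3015114}\right) + 4170488\right)} = \frac{300967312}{453 \left(- \frac{2144671}{1507557} + 4170488\right)} = \frac{300967312}{453 \cdot \frac{6287246233145}{1507557}} = \frac{300967312}{453} \cdot \frac{1507557}{6287246233145} = \frac{151241792658928}{949374181204895}$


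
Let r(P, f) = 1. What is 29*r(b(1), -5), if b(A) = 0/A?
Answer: 29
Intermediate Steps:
b(A) = 0
29*r(b(1), -5) = 29*1 = 29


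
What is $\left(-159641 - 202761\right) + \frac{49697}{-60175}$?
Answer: $- \frac{21807590047}{60175} \approx -3.624 \cdot 10^{5}$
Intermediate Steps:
$\left(-159641 - 202761\right) + \frac{49697}{-60175} = -362402 + 49697 \left(- \frac{1}{60175}\right) = -362402 - \frac{49697}{60175} = - \frac{21807590047}{60175}$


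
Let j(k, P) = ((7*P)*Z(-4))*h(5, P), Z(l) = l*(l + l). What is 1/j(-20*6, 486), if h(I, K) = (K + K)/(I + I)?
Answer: 5/52907904 ≈ 9.4504e-8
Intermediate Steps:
h(I, K) = K/I (h(I, K) = (2*K)/((2*I)) = (2*K)*(1/(2*I)) = K/I)
Z(l) = 2*l² (Z(l) = l*(2*l) = 2*l²)
j(k, P) = 224*P²/5 (j(k, P) = ((7*P)*(2*(-4)²))*(P/5) = ((7*P)*(2*16))*(P*(⅕)) = ((7*P)*32)*(P/5) = (224*P)*(P/5) = 224*P²/5)
1/j(-20*6, 486) = 1/((224/5)*486²) = 1/((224/5)*236196) = 1/(52907904/5) = 5/52907904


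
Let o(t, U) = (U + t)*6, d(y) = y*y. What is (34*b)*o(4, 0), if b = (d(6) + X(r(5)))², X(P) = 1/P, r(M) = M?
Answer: 26732976/25 ≈ 1.0693e+6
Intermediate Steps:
d(y) = y²
o(t, U) = 6*U + 6*t
b = 32761/25 (b = (6² + 1/5)² = (36 + ⅕)² = (181/5)² = 32761/25 ≈ 1310.4)
(34*b)*o(4, 0) = (34*(32761/25))*(6*0 + 6*4) = 1113874*(0 + 24)/25 = (1113874/25)*24 = 26732976/25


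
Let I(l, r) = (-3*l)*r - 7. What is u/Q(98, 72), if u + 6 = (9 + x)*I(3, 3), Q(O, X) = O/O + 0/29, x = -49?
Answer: 1354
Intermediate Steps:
I(l, r) = -7 - 3*l*r (I(l, r) = -3*l*r - 7 = -7 - 3*l*r)
Q(O, X) = 1 (Q(O, X) = 1 + 0*(1/29) = 1 + 0 = 1)
u = 1354 (u = -6 + (9 - 49)*(-7 - 3*3*3) = -6 - 40*(-7 - 27) = -6 - 40*(-34) = -6 + 1360 = 1354)
u/Q(98, 72) = 1354/1 = 1354*1 = 1354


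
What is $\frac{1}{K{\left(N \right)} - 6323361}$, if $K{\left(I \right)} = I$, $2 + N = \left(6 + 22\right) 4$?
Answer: $- \frac{1}{6323251} \approx -1.5815 \cdot 10^{-7}$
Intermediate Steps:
$N = 110$ ($N = -2 + \left(6 + 22\right) 4 = -2 + 28 \cdot 4 = -2 + 112 = 110$)
$\frac{1}{K{\left(N \right)} - 6323361} = \frac{1}{110 - 6323361} = \frac{1}{-6323251} = - \frac{1}{6323251}$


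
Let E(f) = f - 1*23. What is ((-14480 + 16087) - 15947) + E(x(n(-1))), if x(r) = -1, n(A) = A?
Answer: -14364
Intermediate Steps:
E(f) = -23 + f (E(f) = f - 23 = -23 + f)
((-14480 + 16087) - 15947) + E(x(n(-1))) = ((-14480 + 16087) - 15947) + (-23 - 1) = (1607 - 15947) - 24 = -14340 - 24 = -14364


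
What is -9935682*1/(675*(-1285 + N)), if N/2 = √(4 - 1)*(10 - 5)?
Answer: 851156758/74291625 + 6623788*√3/74291625 ≈ 11.611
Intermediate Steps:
N = 10*√3 (N = 2*(√(4 - 1)*(10 - 5)) = 2*(√3*5) = 2*(5*√3) = 10*√3 ≈ 17.320)
-9935682*1/(675*(-1285 + N)) = -9935682*1/(675*(-1285 + 10*√3)) = -9935682/(-867375 + 6750*√3)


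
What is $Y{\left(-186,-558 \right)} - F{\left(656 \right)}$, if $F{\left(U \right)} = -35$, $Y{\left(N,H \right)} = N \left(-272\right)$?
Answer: $50627$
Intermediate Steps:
$Y{\left(N,H \right)} = - 272 N$
$Y{\left(-186,-558 \right)} - F{\left(656 \right)} = \left(-272\right) \left(-186\right) - -35 = 50592 + 35 = 50627$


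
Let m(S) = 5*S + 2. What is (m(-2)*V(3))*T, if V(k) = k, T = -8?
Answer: 192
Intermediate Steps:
m(S) = 2 + 5*S
(m(-2)*V(3))*T = ((2 + 5*(-2))*3)*(-8) = ((2 - 10)*3)*(-8) = -8*3*(-8) = -24*(-8) = 192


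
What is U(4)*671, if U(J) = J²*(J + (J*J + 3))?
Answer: 246928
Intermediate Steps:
U(J) = J²*(3 + J + J²) (U(J) = J²*(J + (J² + 3)) = J²*(J + (3 + J²)) = J²*(3 + J + J²))
U(4)*671 = (4²*(3 + 4 + 4²))*671 = (16*(3 + 4 + 16))*671 = (16*23)*671 = 368*671 = 246928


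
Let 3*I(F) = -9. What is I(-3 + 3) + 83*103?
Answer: 8546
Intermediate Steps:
I(F) = -3 (I(F) = (⅓)*(-9) = -3)
I(-3 + 3) + 83*103 = -3 + 83*103 = -3 + 8549 = 8546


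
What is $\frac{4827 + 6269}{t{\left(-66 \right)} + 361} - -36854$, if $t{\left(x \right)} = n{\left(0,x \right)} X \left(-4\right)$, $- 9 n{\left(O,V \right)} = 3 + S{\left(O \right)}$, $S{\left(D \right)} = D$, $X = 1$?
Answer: $\frac{40093586}{1087} \approx 36885.0$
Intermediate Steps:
$n{\left(O,V \right)} = - \frac{1}{3} - \frac{O}{9}$ ($n{\left(O,V \right)} = - \frac{3 + O}{9} = - \frac{1}{3} - \frac{O}{9}$)
$t{\left(x \right)} = \frac{4}{3}$ ($t{\left(x \right)} = \left(- \frac{1}{3} - 0\right) 1 \left(-4\right) = \left(- \frac{1}{3} + 0\right) 1 \left(-4\right) = \left(- \frac{1}{3}\right) 1 \left(-4\right) = \left(- \frac{1}{3}\right) \left(-4\right) = \frac{4}{3}$)
$\frac{4827 + 6269}{t{\left(-66 \right)} + 361} - -36854 = \frac{4827 + 6269}{\frac{4}{3} + 361} - -36854 = \frac{11096}{\frac{1087}{3}} + 36854 = 11096 \cdot \frac{3}{1087} + 36854 = \frac{33288}{1087} + 36854 = \frac{40093586}{1087}$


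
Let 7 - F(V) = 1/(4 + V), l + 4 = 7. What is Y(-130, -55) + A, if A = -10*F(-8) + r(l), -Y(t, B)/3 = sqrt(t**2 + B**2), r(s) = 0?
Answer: -145/2 - 15*sqrt(797) ≈ -495.97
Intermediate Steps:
l = 3 (l = -4 + 7 = 3)
F(V) = 7 - 1/(4 + V)
Y(t, B) = -3*sqrt(B**2 + t**2) (Y(t, B) = -3*sqrt(t**2 + B**2) = -3*sqrt(B**2 + t**2))
A = -145/2 (A = -10*(27 + 7*(-8))/(4 - 8) + 0 = -10*(27 - 56)/(-4) + 0 = -(-5)*(-29)/2 + 0 = -10*29/4 + 0 = -145/2 + 0 = -145/2 ≈ -72.500)
Y(-130, -55) + A = -3*sqrt((-55)**2 + (-130)**2) - 145/2 = -3*sqrt(3025 + 16900) - 145/2 = -15*sqrt(797) - 145/2 = -145/2 - 15*sqrt(797)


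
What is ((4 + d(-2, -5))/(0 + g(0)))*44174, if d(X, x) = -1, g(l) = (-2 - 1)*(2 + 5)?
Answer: -44174/7 ≈ -6310.6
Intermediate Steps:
g(l) = -21 (g(l) = -3*7 = -21)
((4 + d(-2, -5))/(0 + g(0)))*44174 = ((4 - 1)/(0 - 21))*44174 = (3/(-21))*44174 = (3*(-1/21))*44174 = -⅐*44174 = -44174/7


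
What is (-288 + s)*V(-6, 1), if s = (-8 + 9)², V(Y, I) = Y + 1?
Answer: 1435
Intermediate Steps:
V(Y, I) = 1 + Y
s = 1 (s = 1² = 1)
(-288 + s)*V(-6, 1) = (-288 + 1)*(1 - 6) = -287*(-5) = 1435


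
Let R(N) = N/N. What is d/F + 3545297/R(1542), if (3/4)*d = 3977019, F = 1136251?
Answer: 4028352564239/1136251 ≈ 3.5453e+6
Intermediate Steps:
d = 5302692 (d = (4/3)*3977019 = 5302692)
R(N) = 1
d/F + 3545297/R(1542) = 5302692/1136251 + 3545297/1 = 5302692*(1/1136251) + 3545297*1 = 5302692/1136251 + 3545297 = 4028352564239/1136251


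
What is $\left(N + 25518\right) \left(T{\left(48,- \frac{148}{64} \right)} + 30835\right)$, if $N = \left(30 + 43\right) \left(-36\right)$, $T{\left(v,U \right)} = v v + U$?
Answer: $\frac{6067990215}{8} \approx 7.585 \cdot 10^{8}$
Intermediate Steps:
$T{\left(v,U \right)} = U + v^{2}$ ($T{\left(v,U \right)} = v^{2} + U = U + v^{2}$)
$N = -2628$ ($N = 73 \left(-36\right) = -2628$)
$\left(N + 25518\right) \left(T{\left(48,- \frac{148}{64} \right)} + 30835\right) = \left(-2628 + 25518\right) \left(\left(- \frac{148}{64} + 48^{2}\right) + 30835\right) = 22890 \left(\left(\left(-148\right) \frac{1}{64} + 2304\right) + 30835\right) = 22890 \left(\left(- \frac{37}{16} + 2304\right) + 30835\right) = 22890 \left(\frac{36827}{16} + 30835\right) = 22890 \cdot \frac{530187}{16} = \frac{6067990215}{8}$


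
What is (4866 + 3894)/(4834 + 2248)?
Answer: 4380/3541 ≈ 1.2369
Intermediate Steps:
(4866 + 3894)/(4834 + 2248) = 8760/7082 = 8760*(1/7082) = 4380/3541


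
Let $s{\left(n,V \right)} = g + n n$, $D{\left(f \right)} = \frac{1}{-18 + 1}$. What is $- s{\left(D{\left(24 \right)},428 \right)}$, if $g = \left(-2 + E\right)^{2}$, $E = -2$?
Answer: $- \frac{4625}{289} \approx -16.003$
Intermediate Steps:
$D{\left(f \right)} = - \frac{1}{17}$ ($D{\left(f \right)} = \frac{1}{-17} = - \frac{1}{17}$)
$g = 16$ ($g = \left(-2 - 2\right)^{2} = \left(-4\right)^{2} = 16$)
$s{\left(n,V \right)} = 16 + n^{2}$ ($s{\left(n,V \right)} = 16 + n n = 16 + n^{2}$)
$- s{\left(D{\left(24 \right)},428 \right)} = - (16 + \left(- \frac{1}{17}\right)^{2}) = - (16 + \frac{1}{289}) = \left(-1\right) \frac{4625}{289} = - \frac{4625}{289}$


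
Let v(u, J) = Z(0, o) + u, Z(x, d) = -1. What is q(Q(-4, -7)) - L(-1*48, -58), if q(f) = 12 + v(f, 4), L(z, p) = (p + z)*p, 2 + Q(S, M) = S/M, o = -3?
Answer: -42969/7 ≈ -6138.4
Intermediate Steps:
Q(S, M) = -2 + S/M
v(u, J) = -1 + u
L(z, p) = p*(p + z)
q(f) = 11 + f (q(f) = 12 + (-1 + f) = 11 + f)
q(Q(-4, -7)) - L(-1*48, -58) = (11 + (-2 - 4/(-7))) - (-58)*(-58 - 1*48) = (11 + (-2 - 4*(-⅐))) - (-58)*(-58 - 48) = (11 + (-2 + 4/7)) - (-58)*(-106) = (11 - 10/7) - 1*6148 = 67/7 - 6148 = -42969/7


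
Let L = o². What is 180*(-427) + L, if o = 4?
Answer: -76844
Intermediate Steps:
L = 16 (L = 4² = 16)
180*(-427) + L = 180*(-427) + 16 = -76860 + 16 = -76844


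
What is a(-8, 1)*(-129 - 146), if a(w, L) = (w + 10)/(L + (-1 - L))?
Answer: 550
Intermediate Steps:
a(w, L) = -10 - w (a(w, L) = (10 + w)/(-1) = (10 + w)*(-1) = -10 - w)
a(-8, 1)*(-129 - 146) = (-10 - 1*(-8))*(-129 - 146) = (-10 + 8)*(-275) = -2*(-275) = 550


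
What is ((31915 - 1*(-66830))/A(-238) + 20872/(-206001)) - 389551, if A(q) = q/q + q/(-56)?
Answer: -534613323301/1442007 ≈ -3.7074e+5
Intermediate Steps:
A(q) = 1 - q/56 (A(q) = 1 + q*(-1/56) = 1 - q/56)
((31915 - 1*(-66830))/A(-238) + 20872/(-206001)) - 389551 = ((31915 - 1*(-66830))/(1 - 1/56*(-238)) + 20872/(-206001)) - 389551 = ((31915 + 66830)/(1 + 17/4) + 20872*(-1/206001)) - 389551 = (98745/(21/4) - 20872/206001) - 389551 = (98745*(4/21) - 20872/206001) - 389551 = (131660/7 - 20872/206001) - 389551 = 27121945556/1442007 - 389551 = -534613323301/1442007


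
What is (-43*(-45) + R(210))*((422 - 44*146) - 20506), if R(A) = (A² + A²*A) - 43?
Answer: -246709743936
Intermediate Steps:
R(A) = -43 + A² + A³ (R(A) = (A² + A³) - 43 = -43 + A² + A³)
(-43*(-45) + R(210))*((422 - 44*146) - 20506) = (-43*(-45) + (-43 + 210² + 210³))*((422 - 44*146) - 20506) = (1935 + (-43 + 44100 + 9261000))*((422 - 6424) - 20506) = (1935 + 9305057)*(-6002 - 20506) = 9306992*(-26508) = -246709743936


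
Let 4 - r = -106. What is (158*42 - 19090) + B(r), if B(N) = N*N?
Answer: -354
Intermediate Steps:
r = 110 (r = 4 - 1*(-106) = 4 + 106 = 110)
B(N) = N²
(158*42 - 19090) + B(r) = (158*42 - 19090) + 110² = (6636 - 19090) + 12100 = -12454 + 12100 = -354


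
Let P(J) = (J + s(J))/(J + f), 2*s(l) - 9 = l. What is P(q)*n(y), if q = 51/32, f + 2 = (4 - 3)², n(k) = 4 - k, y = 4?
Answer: 0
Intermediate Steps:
s(l) = 9/2 + l/2
f = -1 (f = -2 + (4 - 3)² = -2 + 1² = -2 + 1 = -1)
q = 51/32 (q = 51*(1/32) = 51/32 ≈ 1.5938)
P(J) = (9/2 + 3*J/2)/(-1 + J) (P(J) = (J + (9/2 + J/2))/(J - 1) = (9/2 + 3*J/2)/(-1 + J))
P(q)*n(y) = (3*(3 + 51/32)/(2*(-1 + 51/32)))*(4 - 1*4) = ((3/2)*(147/32)/(19/32))*(4 - 4) = ((3/2)*(32/19)*(147/32))*0 = (441/38)*0 = 0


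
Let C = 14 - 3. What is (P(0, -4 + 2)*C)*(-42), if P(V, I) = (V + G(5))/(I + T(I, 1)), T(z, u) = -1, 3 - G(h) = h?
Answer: -308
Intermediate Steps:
G(h) = 3 - h
P(V, I) = (-2 + V)/(-1 + I) (P(V, I) = (V + (3 - 1*5))/(I - 1) = (V + (3 - 5))/(-1 + I) = (V - 2)/(-1 + I) = (-2 + V)/(-1 + I))
C = 11
(P(0, -4 + 2)*C)*(-42) = (((-2 + 0)/(-1 + (-4 + 2)))*11)*(-42) = ((-2/(-1 - 2))*11)*(-42) = ((-2/(-3))*11)*(-42) = (-1/3*(-2)*11)*(-42) = ((2/3)*11)*(-42) = (22/3)*(-42) = -308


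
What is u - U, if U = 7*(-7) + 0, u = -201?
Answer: -152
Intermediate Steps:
U = -49 (U = -49 + 0 = -49)
u - U = -201 - 1*(-49) = -201 + 49 = -152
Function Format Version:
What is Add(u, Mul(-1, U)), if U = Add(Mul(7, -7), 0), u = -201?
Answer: -152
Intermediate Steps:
U = -49 (U = Add(-49, 0) = -49)
Add(u, Mul(-1, U)) = Add(-201, Mul(-1, -49)) = Add(-201, 49) = -152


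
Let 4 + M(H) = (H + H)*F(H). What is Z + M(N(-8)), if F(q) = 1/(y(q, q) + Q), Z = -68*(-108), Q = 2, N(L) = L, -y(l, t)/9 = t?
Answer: 271572/37 ≈ 7339.8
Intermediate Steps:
y(l, t) = -9*t
Z = 7344
F(q) = 1/(2 - 9*q) (F(q) = 1/(-9*q + 2) = 1/(2 - 9*q))
M(H) = -4 - 2*H/(-2 + 9*H) (M(H) = -4 + (H + H)*(-1/(-2 + 9*H)) = -4 + (2*H)*(-1/(-2 + 9*H)) = -4 - 2*H/(-2 + 9*H))
Z + M(N(-8)) = 7344 + 2*(4 - 19*(-8))/(-2 + 9*(-8)) = 7344 + 2*(4 + 152)/(-2 - 72) = 7344 + 2*156/(-74) = 7344 + 2*(-1/74)*156 = 7344 - 156/37 = 271572/37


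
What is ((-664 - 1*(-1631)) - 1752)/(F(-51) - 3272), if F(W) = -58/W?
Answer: 40035/166814 ≈ 0.24000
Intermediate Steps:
((-664 - 1*(-1631)) - 1752)/(F(-51) - 3272) = ((-664 - 1*(-1631)) - 1752)/(-58/(-51) - 3272) = ((-664 + 1631) - 1752)/(-58*(-1/51) - 3272) = (967 - 1752)/(58/51 - 3272) = -785/(-166814/51) = -785*(-51/166814) = 40035/166814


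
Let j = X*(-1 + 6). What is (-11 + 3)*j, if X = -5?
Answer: 200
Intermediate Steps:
j = -25 (j = -5*(-1 + 6) = -5*5 = -25)
(-11 + 3)*j = (-11 + 3)*(-25) = -8*(-25) = 200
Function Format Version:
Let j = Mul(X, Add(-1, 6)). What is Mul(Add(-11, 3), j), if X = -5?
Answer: 200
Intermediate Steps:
j = -25 (j = Mul(-5, Add(-1, 6)) = Mul(-5, 5) = -25)
Mul(Add(-11, 3), j) = Mul(Add(-11, 3), -25) = Mul(-8, -25) = 200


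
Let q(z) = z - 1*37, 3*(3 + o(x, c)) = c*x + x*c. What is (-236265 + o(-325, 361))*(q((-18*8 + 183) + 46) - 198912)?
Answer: 62539678752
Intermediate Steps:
o(x, c) = -3 + 2*c*x/3 (o(x, c) = -3 + (c*x + x*c)/3 = -3 + (c*x + c*x)/3 = -3 + (2*c*x)/3 = -3 + 2*c*x/3)
q(z) = -37 + z (q(z) = z - 37 = -37 + z)
(-236265 + o(-325, 361))*(q((-18*8 + 183) + 46) - 198912) = (-236265 + (-3 + (⅔)*361*(-325)))*((-37 + ((-18*8 + 183) + 46)) - 198912) = (-236265 + (-3 - 234650/3))*((-37 + ((-144 + 183) + 46)) - 198912) = (-236265 - 234659/3)*((-37 + (39 + 46)) - 198912) = -943454*((-37 + 85) - 198912)/3 = -943454*(48 - 198912)/3 = -943454/3*(-198864) = 62539678752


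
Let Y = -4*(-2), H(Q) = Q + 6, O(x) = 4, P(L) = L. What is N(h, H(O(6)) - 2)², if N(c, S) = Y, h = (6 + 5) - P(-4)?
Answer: 64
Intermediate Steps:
H(Q) = 6 + Q
h = 15 (h = (6 + 5) - 1*(-4) = 11 + 4 = 15)
Y = 8
N(c, S) = 8
N(h, H(O(6)) - 2)² = 8² = 64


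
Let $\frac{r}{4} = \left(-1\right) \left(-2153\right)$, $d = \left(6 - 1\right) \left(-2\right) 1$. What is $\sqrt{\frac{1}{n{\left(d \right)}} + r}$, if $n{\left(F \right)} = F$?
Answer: $\frac{\sqrt{861190}}{10} \approx 92.8$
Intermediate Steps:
$d = -10$ ($d = 5 \left(-2\right) 1 = \left(-10\right) 1 = -10$)
$r = 8612$ ($r = 4 \left(\left(-1\right) \left(-2153\right)\right) = 4 \cdot 2153 = 8612$)
$\sqrt{\frac{1}{n{\left(d \right)}} + r} = \sqrt{\frac{1}{-10} + 8612} = \sqrt{- \frac{1}{10} + 8612} = \sqrt{\frac{86119}{10}} = \frac{\sqrt{861190}}{10}$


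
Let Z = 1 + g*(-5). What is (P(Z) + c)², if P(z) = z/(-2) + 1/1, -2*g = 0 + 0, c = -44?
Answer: 7569/4 ≈ 1892.3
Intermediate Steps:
g = 0 (g = -(0 + 0)/2 = -½*0 = 0)
Z = 1 (Z = 1 + 0*(-5) = 1 + 0 = 1)
P(z) = 1 - z/2 (P(z) = z*(-½) + 1*1 = -z/2 + 1 = 1 - z/2)
(P(Z) + c)² = ((1 - ½*1) - 44)² = ((1 - ½) - 44)² = (½ - 44)² = (-87/2)² = 7569/4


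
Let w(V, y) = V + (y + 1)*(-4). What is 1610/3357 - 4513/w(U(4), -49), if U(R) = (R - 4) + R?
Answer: -14834581/657972 ≈ -22.546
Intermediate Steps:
U(R) = -4 + 2*R (U(R) = (-4 + R) + R = -4 + 2*R)
w(V, y) = -4 + V - 4*y (w(V, y) = V + (1 + y)*(-4) = V + (-4 - 4*y) = -4 + V - 4*y)
1610/3357 - 4513/w(U(4), -49) = 1610/3357 - 4513/(-4 + (-4 + 2*4) - 4*(-49)) = 1610*(1/3357) - 4513/(-4 + (-4 + 8) + 196) = 1610/3357 - 4513/(-4 + 4 + 196) = 1610/3357 - 4513/196 = -14834581/657972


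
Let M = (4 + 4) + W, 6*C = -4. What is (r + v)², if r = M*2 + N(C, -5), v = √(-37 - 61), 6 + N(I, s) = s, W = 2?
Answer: -17 + 126*I*√2 ≈ -17.0 + 178.19*I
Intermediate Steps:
C = -⅔ (C = (⅙)*(-4) = -⅔ ≈ -0.66667)
N(I, s) = -6 + s
M = 10 (M = (4 + 4) + 2 = 8 + 2 = 10)
v = 7*I*√2 (v = √(-98) = 7*I*√2 ≈ 9.8995*I)
r = 9 (r = 10*2 + (-6 - 5) = 20 - 11 = 9)
(r + v)² = (9 + 7*I*√2)²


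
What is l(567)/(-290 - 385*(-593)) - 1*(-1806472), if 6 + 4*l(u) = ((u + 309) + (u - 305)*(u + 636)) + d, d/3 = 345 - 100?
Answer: 20340878631/11260 ≈ 1.8065e+6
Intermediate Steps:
d = 735 (d = 3*(345 - 100) = 3*245 = 735)
l(u) = 519/2 + u/4 + (-305 + u)*(636 + u)/4 (l(u) = -3/2 + (((u + 309) + (u - 305)*(u + 636)) + 735)/4 = -3/2 + (((309 + u) + (-305 + u)*(636 + u)) + 735)/4 = -3/2 + ((309 + u + (-305 + u)*(636 + u)) + 735)/4 = -3/2 + (1044 + u + (-305 + u)*(636 + u))/4 = -3/2 + (261 + u/4 + (-305 + u)*(636 + u)/4) = 519/2 + u/4 + (-305 + u)*(636 + u)/4)
l(567)/(-290 - 385*(-593)) - 1*(-1806472) = (-96471/2 + 83*567 + (1/4)*567**2)/(-290 - 385*(-593)) - 1*(-1806472) = (-96471/2 + 47061 + (1/4)*321489)/(-290 + 228305) + 1806472 = (-96471/2 + 47061 + 321489/4)/228015 + 1806472 = (316791/4)*(1/228015) + 1806472 = 3911/11260 + 1806472 = 20340878631/11260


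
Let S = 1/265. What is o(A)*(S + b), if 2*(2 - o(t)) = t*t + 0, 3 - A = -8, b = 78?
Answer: -2418507/530 ≈ -4563.2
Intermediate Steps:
S = 1/265 ≈ 0.0037736
A = 11 (A = 3 - 1*(-8) = 3 + 8 = 11)
o(t) = 2 - t²/2 (o(t) = 2 - (t*t + 0)/2 = 2 - (t² + 0)/2 = 2 - t²/2)
o(A)*(S + b) = (2 - ½*11²)*(1/265 + 78) = (2 - ½*121)*(20671/265) = (2 - 121/2)*(20671/265) = -117/2*20671/265 = -2418507/530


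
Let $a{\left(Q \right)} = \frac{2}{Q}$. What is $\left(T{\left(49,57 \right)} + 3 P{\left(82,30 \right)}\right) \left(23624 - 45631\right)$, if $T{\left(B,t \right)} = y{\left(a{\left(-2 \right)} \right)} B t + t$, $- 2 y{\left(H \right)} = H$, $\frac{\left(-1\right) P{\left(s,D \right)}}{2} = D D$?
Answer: $\frac{173701251}{2} \approx 8.6851 \cdot 10^{7}$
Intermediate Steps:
$P{\left(s,D \right)} = - 2 D^{2}$ ($P{\left(s,D \right)} = - 2 D D = - 2 D^{2}$)
$y{\left(H \right)} = - \frac{H}{2}$
$T{\left(B,t \right)} = t + \frac{B t}{2}$ ($T{\left(B,t \right)} = - \frac{2 \frac{1}{-2}}{2} B t + t = - \frac{2 \left(- \frac{1}{2}\right)}{2} B t + t = \left(- \frac{1}{2}\right) \left(-1\right) B t + t = \frac{B}{2} t + t = \frac{B t}{2} + t = t + \frac{B t}{2}$)
$\left(T{\left(49,57 \right)} + 3 P{\left(82,30 \right)}\right) \left(23624 - 45631\right) = \left(\frac{1}{2} \cdot 57 \left(2 + 49\right) + 3 \left(- 2 \cdot 30^{2}\right)\right) \left(23624 - 45631\right) = \left(\frac{1}{2} \cdot 57 \cdot 51 + 3 \left(\left(-2\right) 900\right)\right) \left(-22007\right) = \left(\frac{2907}{2} + 3 \left(-1800\right)\right) \left(-22007\right) = \left(\frac{2907}{2} - 5400\right) \left(-22007\right) = \left(- \frac{7893}{2}\right) \left(-22007\right) = \frac{173701251}{2}$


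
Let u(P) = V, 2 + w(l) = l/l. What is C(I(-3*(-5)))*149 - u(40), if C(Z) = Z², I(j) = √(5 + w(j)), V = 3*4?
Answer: 584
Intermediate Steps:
w(l) = -1 (w(l) = -2 + l/l = -2 + 1 = -1)
V = 12
u(P) = 12
I(j) = 2 (I(j) = √(5 - 1) = √4 = 2)
C(I(-3*(-5)))*149 - u(40) = 2²*149 - 1*12 = 4*149 - 12 = 596 - 12 = 584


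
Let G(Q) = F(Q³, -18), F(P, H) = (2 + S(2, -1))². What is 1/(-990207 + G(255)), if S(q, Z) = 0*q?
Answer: -1/990203 ≈ -1.0099e-6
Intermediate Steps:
S(q, Z) = 0
F(P, H) = 4 (F(P, H) = (2 + 0)² = 2² = 4)
G(Q) = 4
1/(-990207 + G(255)) = 1/(-990207 + 4) = 1/(-990203) = -1/990203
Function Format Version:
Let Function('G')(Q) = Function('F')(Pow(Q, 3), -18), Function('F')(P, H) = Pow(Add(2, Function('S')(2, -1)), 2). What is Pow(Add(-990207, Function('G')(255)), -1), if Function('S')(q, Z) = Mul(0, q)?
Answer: Rational(-1, 990203) ≈ -1.0099e-6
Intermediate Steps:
Function('S')(q, Z) = 0
Function('F')(P, H) = 4 (Function('F')(P, H) = Pow(Add(2, 0), 2) = Pow(2, 2) = 4)
Function('G')(Q) = 4
Pow(Add(-990207, Function('G')(255)), -1) = Pow(Add(-990207, 4), -1) = Pow(-990203, -1) = Rational(-1, 990203)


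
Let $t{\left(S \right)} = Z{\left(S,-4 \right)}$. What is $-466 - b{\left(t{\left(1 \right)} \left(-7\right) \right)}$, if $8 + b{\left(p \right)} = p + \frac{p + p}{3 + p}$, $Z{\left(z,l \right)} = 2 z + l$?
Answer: $- \frac{8052}{17} \approx -473.65$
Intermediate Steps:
$Z{\left(z,l \right)} = l + 2 z$
$t{\left(S \right)} = -4 + 2 S$
$b{\left(p \right)} = -8 + p + \frac{2 p}{3 + p}$ ($b{\left(p \right)} = -8 + \left(p + \frac{p + p}{3 + p}\right) = -8 + \left(p + \frac{2 p}{3 + p}\right) = -8 + p + \frac{2 p}{3 + p}$)
$-466 - b{\left(t{\left(1 \right)} \left(-7\right) \right)} = -466 - \frac{-24 + \left(\left(-4 + 2 \cdot 1\right) \left(-7\right)\right)^{2} - 3 \left(-4 + 2 \cdot 1\right) \left(-7\right)}{3 + \left(-4 + 2 \cdot 1\right) \left(-7\right)} = -466 - \frac{-24 + \left(\left(-4 + 2\right) \left(-7\right)\right)^{2} - 3 \left(-4 + 2\right) \left(-7\right)}{3 + \left(-4 + 2\right) \left(-7\right)} = -466 - \frac{-24 + \left(\left(-2\right) \left(-7\right)\right)^{2} - 3 \left(\left(-2\right) \left(-7\right)\right)}{3 - -14} = -466 - \frac{-24 + 14^{2} - 42}{3 + 14} = -466 - \frac{-24 + 196 - 42}{17} = -466 - \frac{1}{17} \cdot 130 = -466 - \frac{130}{17} = - \frac{8052}{17}$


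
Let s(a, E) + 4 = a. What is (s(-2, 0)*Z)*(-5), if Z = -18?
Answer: -540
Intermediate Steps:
s(a, E) = -4 + a
(s(-2, 0)*Z)*(-5) = ((-4 - 2)*(-18))*(-5) = -6*(-18)*(-5) = 108*(-5) = -540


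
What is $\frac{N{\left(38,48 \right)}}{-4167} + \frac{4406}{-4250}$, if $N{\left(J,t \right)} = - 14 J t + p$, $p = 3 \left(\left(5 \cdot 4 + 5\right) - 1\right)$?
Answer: $\frac{14977033}{2951625} \approx 5.0742$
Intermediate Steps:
$p = 72$ ($p = 3 \left(\left(20 + 5\right) - 1\right) = 3 \left(25 - 1\right) = 3 \cdot 24 = 72$)
$N{\left(J,t \right)} = 72 - 14 J t$ ($N{\left(J,t \right)} = - 14 J t + 72 = 72 - 14 J t$)
$\frac{N{\left(38,48 \right)}}{-4167} + \frac{4406}{-4250} = \frac{72 - 532 \cdot 48}{-4167} + \frac{4406}{-4250} = \left(72 - 25536\right) \left(- \frac{1}{4167}\right) + 4406 \left(- \frac{1}{4250}\right) = \left(-25464\right) \left(- \frac{1}{4167}\right) - \frac{2203}{2125} = \frac{8488}{1389} - \frac{2203}{2125} = \frac{14977033}{2951625}$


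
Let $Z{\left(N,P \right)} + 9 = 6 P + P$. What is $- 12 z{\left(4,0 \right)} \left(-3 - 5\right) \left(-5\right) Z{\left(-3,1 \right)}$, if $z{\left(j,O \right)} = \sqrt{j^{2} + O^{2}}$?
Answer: $3840$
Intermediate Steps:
$Z{\left(N,P \right)} = -9 + 7 P$ ($Z{\left(N,P \right)} = -9 + \left(6 P + P\right) = -9 + 7 P$)
$z{\left(j,O \right)} = \sqrt{O^{2} + j^{2}}$
$- 12 z{\left(4,0 \right)} \left(-3 - 5\right) \left(-5\right) Z{\left(-3,1 \right)} = - 12 \sqrt{0^{2} + 4^{2}} \left(-3 - 5\right) \left(-5\right) \left(-9 + 7 \cdot 1\right) = - 12 \sqrt{0 + 16} \left(\left(-8\right) \left(-5\right)\right) \left(-9 + 7\right) = - 12 \sqrt{16} \cdot 40 \left(-2\right) = - 12 \cdot 4 \cdot 40 \left(-2\right) = \left(-12\right) 160 \left(-2\right) = \left(-1920\right) \left(-2\right) = 3840$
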